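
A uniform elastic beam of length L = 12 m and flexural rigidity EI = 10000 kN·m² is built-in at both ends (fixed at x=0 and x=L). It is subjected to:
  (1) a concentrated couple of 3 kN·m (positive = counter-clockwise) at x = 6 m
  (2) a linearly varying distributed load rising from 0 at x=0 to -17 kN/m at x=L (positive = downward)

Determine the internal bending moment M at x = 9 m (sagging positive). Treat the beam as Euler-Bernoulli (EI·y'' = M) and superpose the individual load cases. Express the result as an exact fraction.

M(9) = -441/20 kN·m

Load 1 — applied couple M₀=3 kN·m at a=6 m (b=L-a=6):
  M_1 = R_Ax - M_A - M₀  [x>a] with R_A=3/8, M_A=3/4 = (3/8)·9 - (3/4) - 3 = -3/8 kN·m
Load 2 — triangular load w₀=-17 kN/m (0→w₀ over full span):
  M_2 = 3w₀Lx/20 - w₀L²/30 - w₀x³/(6L) = 3·(-17)·12·9/20 - (-17)·12²/30 - (-17)·9³/(6·12) = -867/40 kN·m
Superposition: M = Σ M_i = -441/20 kN·m ≈ -22.050000 kN·m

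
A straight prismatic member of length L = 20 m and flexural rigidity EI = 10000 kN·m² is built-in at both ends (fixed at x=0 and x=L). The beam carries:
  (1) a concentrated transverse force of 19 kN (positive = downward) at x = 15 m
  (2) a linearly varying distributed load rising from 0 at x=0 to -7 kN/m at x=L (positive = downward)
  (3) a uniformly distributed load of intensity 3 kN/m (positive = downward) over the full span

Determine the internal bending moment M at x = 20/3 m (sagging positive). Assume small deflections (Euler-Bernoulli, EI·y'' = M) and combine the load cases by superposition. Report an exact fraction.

M(20/3) = 7685/1296 kN·m

Load 1 — point force P=19 kN at a=15 m (b=L-a=5):
  M_1 = Pb²(3a+b)x/L³ - Pab²/L²  [x≤a] = 19·5²·(3·15+5)·(20/3)/20³ - 19·15·5²/20² = 95/48 kN·m
Load 2 — triangular load w₀=-7 kN/m (0→w₀ over full span):
  M_2 = 3w₀Lx/20 - w₀L²/30 - w₀x³/(6L) = 3·(-7)·20·(20/3)/20 - (-7)·20²/30 - (-7)·(20/3)³/(6·20) = -2380/81 kN·m
Load 3 — uniform load w=3 kN/m over full span:
  M_3 = wLx/2 - wL²/12 - wx²/2 = 3·20·(20/3)/2 - 3·20²/12 - 3·(20/3)²/2 = 100/3 kN·m
Superposition: M = Σ M_i = 7685/1296 kN·m ≈ 5.929784 kN·m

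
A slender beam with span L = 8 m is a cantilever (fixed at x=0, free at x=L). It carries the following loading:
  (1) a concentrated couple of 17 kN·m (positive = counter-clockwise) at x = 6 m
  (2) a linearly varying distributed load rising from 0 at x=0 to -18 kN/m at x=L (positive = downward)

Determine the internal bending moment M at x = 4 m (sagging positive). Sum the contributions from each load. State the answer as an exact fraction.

Load 1 — applied couple M₀=17 kN·m at a=6 m (b=L-a=2):
  M_1 = M₀  [x≤a] = 17 = 17 kN·m
Load 2 — triangular load w₀=-18 kN/m (0→w₀ over full span):
  M_2 = w₀Lx/2 - w₀L²/3 - w₀x³/(6L) = (-18)·8·4/2 - (-18)·8²/3 - (-18)·4³/(6·8) = 120 kN·m
Superposition: M = Σ M_i = 137 kN·m ≈ 137.000000 kN·m

M(4) = 137 kN·m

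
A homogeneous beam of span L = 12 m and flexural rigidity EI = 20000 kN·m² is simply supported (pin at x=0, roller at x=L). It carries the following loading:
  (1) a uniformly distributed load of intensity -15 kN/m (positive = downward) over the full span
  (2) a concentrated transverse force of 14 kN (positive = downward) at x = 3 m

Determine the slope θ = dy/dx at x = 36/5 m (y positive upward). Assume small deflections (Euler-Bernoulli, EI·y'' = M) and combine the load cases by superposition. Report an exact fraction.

θ(36/5) = -9/640 rad

Load 1 — uniform load w=-15 kN/m over full span:
  θ_1 = -w(L³-6Lx²+4x³)/(24EI) = -(-15)·(12³-6·12·(36/5)²+4·(36/5)³)/(24·20000) = -999/62500 rad
Load 2 — point force P=14 kN at a=3 m (b=L-a=9):
  θ_2 = -Pa(2L²-6Lx+3x²+a²)/(6LEI)  [x>a] = -14·3·(2·12²-6·12·(36/5)+3·(36/5)²+3²)/(6·12·20000) = 3843/2000000 rad
Superposition: θ = Σ θ_i = -9/640 rad ≈ -0.014063 rad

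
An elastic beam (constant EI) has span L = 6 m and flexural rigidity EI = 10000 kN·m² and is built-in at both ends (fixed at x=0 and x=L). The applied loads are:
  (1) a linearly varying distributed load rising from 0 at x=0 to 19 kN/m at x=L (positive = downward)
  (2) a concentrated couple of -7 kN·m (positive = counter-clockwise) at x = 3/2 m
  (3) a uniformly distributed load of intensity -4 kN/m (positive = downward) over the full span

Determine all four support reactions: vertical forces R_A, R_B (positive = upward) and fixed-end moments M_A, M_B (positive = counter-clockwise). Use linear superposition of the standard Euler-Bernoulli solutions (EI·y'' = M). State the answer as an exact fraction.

Load 1 — triangular load w₀=19 kN/m (0→w₀ over full span):
  R_A = 3w₀L/20 = 3·19·6/20 = 171/10 kN
  M_A = w₀L²/30 = 19·6²/30 = 114/5 kN·m
  R_B = 7w₀L/20 = 7·19·6/20 = 399/10 kN
  M_B = -w₀L²/20 = -19·6²/20 = -171/5 kN·m
Load 2 — applied couple M₀=-7 kN·m at a=3/2 m (b=L-a=9/2):
  R_A = 6M₀ab/L³ = 6·(-7)·(3/2)·(9/2)/6³ = -21/16 kN
  M_A = M₀b(2a-b)/L² = (-7)·(9/2)·(2·(3/2)-(9/2))/6² = 21/16 kN·m
  R_B = -6M₀ab/L³ = -6·(-7)·(3/2)·(9/2)/6³ = 21/16 kN
  M_B = M₀a(2b-a)/L² = (-7)·(3/2)·(2·(9/2)-(3/2))/6² = -35/16 kN·m
Load 3 — uniform load w=-4 kN/m over full span:
  R_A = wL/2 = (-4)·6/2 = -12 kN
  M_A = wL²/12 = (-4)·6²/12 = -12 kN·m
  R_B = wL/2 = (-4)·6/2 = -12 kN
  M_B = -wL²/12 = -(-4)·6²/12 = 12 kN·m
Superposition: R_A = 303/80 kN, M_A = 969/80 kN·m, R_B = 2337/80 kN, M_B = -1951/80 kN·m

R_A = 303/80 kN, M_A = 969/80 kN·m, R_B = 2337/80 kN, M_B = -1951/80 kN·m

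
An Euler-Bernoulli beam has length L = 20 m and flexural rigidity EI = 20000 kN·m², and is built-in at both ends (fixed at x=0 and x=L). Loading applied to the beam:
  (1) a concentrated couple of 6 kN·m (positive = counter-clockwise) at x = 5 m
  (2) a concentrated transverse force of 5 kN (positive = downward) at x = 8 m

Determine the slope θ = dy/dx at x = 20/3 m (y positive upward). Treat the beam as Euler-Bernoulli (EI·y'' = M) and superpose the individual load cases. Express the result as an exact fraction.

Load 1 — applied couple M₀=6 kN·m at a=5 m (b=L-a=15):
  θ_1 = (R_Ax²/2 - M_Ax - M₀(x-a))/EI  [x>a] with R_A=27/80, M_A=-9/8 = ((27/80)·(20/3)²/2 - (-9/8)·(20/3) - 6·((20/3)-5))/20000 = 1/4000 rad
Load 2 — point force P=5 kN at a=8 m (b=L-a=12):
  θ_2 = -Pb²x(2aL-(3a+b)x)/(2L³EI)  [x≤a] = -5·12²·(20/3)·(2·8·20-(3·8+12)·(20/3))/(2·20³·20000) = -3/2500 rad
Superposition: θ = Σ θ_i = -19/20000 rad ≈ -0.000950 rad

θ(20/3) = -19/20000 rad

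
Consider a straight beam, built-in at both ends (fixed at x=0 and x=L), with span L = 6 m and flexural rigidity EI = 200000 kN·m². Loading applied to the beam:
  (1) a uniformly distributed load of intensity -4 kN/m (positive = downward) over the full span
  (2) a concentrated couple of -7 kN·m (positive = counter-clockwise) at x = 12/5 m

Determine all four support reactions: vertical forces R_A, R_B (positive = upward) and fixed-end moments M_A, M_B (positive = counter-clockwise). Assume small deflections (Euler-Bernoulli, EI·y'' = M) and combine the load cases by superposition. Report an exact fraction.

Load 1 — uniform load w=-4 kN/m over full span:
  R_A = wL/2 = (-4)·6/2 = -12 kN
  M_A = wL²/12 = (-4)·6²/12 = -12 kN·m
  R_B = wL/2 = (-4)·6/2 = -12 kN
  M_B = -wL²/12 = -(-4)·6²/12 = 12 kN·m
Load 2 — applied couple M₀=-7 kN·m at a=12/5 m (b=L-a=18/5):
  R_A = 6M₀ab/L³ = 6·(-7)·(12/5)·(18/5)/6³ = -42/25 kN
  M_A = M₀b(2a-b)/L² = (-7)·(18/5)·(2·(12/5)-(18/5))/6² = -21/25 kN·m
  R_B = -6M₀ab/L³ = -6·(-7)·(12/5)·(18/5)/6³ = 42/25 kN
  M_B = M₀a(2b-a)/L² = (-7)·(12/5)·(2·(18/5)-(12/5))/6² = -56/25 kN·m
Superposition: R_A = -342/25 kN, M_A = -321/25 kN·m, R_B = -258/25 kN, M_B = 244/25 kN·m

R_A = -342/25 kN, M_A = -321/25 kN·m, R_B = -258/25 kN, M_B = 244/25 kN·m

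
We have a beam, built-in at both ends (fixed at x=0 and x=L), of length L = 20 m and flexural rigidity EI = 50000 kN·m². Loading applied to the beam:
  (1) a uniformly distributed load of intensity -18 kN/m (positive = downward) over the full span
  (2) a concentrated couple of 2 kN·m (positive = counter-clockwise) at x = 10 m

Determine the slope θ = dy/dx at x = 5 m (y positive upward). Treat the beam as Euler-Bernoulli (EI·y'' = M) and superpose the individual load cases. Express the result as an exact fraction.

Load 1 — uniform load w=-18 kN/m over full span:
  θ_1 = -wx(L-x)(L-2x)/(12EI) = -(-18)·5·(20-5)·(20-2·5)/(12·50000) = 9/400 rad
Load 2 — applied couple M₀=2 kN·m at a=10 m (b=L-a=10):
  θ_2 = (R_Ax²/2 - M_Ax)/EI  [x≤a] with R_A=3/20, M_A=1/2 = ((3/20)·5²/2 - (1/2)·5)/50000 = -1/80000 rad
Superposition: θ = Σ θ_i = 1799/80000 rad ≈ 0.022488 rad

θ(5) = 1799/80000 rad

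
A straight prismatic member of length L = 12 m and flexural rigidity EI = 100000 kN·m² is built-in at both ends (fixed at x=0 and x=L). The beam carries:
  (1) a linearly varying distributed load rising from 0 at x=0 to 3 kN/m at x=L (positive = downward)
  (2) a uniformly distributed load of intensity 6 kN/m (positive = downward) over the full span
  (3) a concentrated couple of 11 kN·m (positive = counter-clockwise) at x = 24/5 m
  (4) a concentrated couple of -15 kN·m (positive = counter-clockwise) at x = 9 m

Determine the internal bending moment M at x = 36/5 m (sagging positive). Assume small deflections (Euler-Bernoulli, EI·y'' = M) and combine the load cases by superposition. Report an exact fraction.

Load 1 — triangular load w₀=3 kN/m (0→w₀ over full span):
  M_1 = 3w₀Lx/20 - w₀L²/30 - w₀x³/(6L) = 3·3·12·(36/5)/20 - 3·12²/30 - 3·(36/5)³/(6·12) = 1116/125 kN·m
Load 2 — uniform load w=6 kN/m over full span:
  M_2 = wLx/2 - wL²/12 - wx²/2 = 6·12·(36/5)/2 - 6·12²/12 - 6·(36/5)²/2 = 792/25 kN·m
Load 3 — applied couple M₀=11 kN·m at a=24/5 m (b=L-a=36/5):
  M_3 = R_Ax - M_A - M₀  [x>a] with R_A=33/25, M_A=33/25 = (33/25)·(36/5) - (33/25) - 11 = -352/125 kN·m
Load 4 — applied couple M₀=-15 kN·m at a=9 m (b=L-a=3):
  M_4 = R_Ax - M_A  [x≤a] with R_A=-45/32, M_A=-75/16 = (-45/32)·(36/5) - (-75/16) = -87/16 kN·m
Superposition: M = Σ M_i = 64709/2000 kN·m ≈ 32.354500 kN·m

M(36/5) = 64709/2000 kN·m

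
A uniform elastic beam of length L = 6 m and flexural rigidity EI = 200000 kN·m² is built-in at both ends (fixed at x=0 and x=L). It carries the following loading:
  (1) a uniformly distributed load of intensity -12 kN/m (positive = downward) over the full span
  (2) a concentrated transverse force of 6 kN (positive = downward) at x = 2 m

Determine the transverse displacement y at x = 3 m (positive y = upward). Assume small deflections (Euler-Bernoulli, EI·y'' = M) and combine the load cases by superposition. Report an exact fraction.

y(3) = 71/400000 m

Load 1 — uniform load w=-12 kN/m over full span:
  y_1 = -wx²(L-x)²/(24EI) = -(-12)·3²·(6-3)²/(24·200000) = 81/400000 m
Load 2 — point force P=6 kN at a=2 m (b=L-a=4):
  y_2 = -Pa²(L-x)²(3bL-(3b+a)(L-x))/(6L³EI)  [x>a] = -6·2²·(6-3)²·(3·4·6-(3·4+2)·(6-3))/(6·6³·200000) = -1/40000 m
Superposition: y = Σ y_i = 71/400000 m ≈ 0.000178 m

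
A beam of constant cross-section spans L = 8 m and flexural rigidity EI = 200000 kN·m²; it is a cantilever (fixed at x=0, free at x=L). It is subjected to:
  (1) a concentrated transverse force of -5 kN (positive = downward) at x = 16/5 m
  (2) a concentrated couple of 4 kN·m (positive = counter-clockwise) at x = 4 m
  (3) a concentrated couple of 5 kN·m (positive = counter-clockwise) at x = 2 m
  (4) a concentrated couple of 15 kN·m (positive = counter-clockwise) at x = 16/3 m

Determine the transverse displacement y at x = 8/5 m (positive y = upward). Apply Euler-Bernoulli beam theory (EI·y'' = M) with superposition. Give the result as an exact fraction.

y(8/5) = 56/234375 m

Load 1 — point force P=-5 kN at a=16/5 m (b=L-a=24/5):
  y_1 = -Px²(3a-x)/(6EI)  [x≤a] = -(-5)·(8/5)²·(3·(16/5)-(8/5))/(6·200000) = 4/46875 m
Load 2 — applied couple M₀=4 kN·m at a=4 m (b=L-a=4):
  y_2 = M₀x²/(2EI)  [x≤a] = 4·(8/5)²/(2·200000) = 2/78125 m
Load 3 — applied couple M₀=5 kN·m at a=2 m (b=L-a=6):
  y_3 = M₀x²/(2EI)  [x≤a] = 5·(8/5)²/(2·200000) = 1/31250 m
Load 4 — applied couple M₀=15 kN·m at a=16/3 m (b=L-a=8/3):
  y_4 = M₀x²/(2EI)  [x≤a] = 15·(8/5)²/(2·200000) = 3/31250 m
Superposition: y = Σ y_i = 56/234375 m ≈ 0.000239 m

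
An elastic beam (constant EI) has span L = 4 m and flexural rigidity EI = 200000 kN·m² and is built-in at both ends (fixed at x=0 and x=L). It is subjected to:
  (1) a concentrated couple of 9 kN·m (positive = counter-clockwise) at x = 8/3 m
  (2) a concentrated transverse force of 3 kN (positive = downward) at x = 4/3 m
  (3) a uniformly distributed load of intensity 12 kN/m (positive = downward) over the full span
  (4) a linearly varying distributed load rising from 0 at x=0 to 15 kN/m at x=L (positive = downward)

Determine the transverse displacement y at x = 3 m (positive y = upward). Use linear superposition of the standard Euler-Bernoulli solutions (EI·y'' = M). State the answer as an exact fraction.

y(3) = -1453/34560000 m

Load 1 — applied couple M₀=9 kN·m at a=8/3 m (b=L-a=4/3):
  y_1 = (R_Ax³/6 - M_Ax²/2 - M₀(x-a)²/2)/EI  [x>a] with R_A=3, M_A=3 = (3·3³/6 - 3·3²/2 - 9·(3-(8/3))²/2)/200000 = -1/400000 m
Load 2 — point force P=3 kN at a=4/3 m (b=L-a=8/3):
  y_2 = -Pa²(L-x)²(3bL-(3b+a)(L-x))/(6L³EI)  [x>a] = -3·(4/3)²·(4-3)²·(3·(8/3)·4-(3·(8/3)+(4/3))·(4-3))/(6·4³·200000) = -17/10800000 m
Load 3 — uniform load w=12 kN/m over full span:
  y_3 = -wx²(L-x)²/(24EI) = -12·3²·(4-3)²/(24·200000) = -9/400000 m
Load 4 — triangular load w₀=15 kN/m (0→w₀ over full span):
  y_4 = -w₀x²(L-x)²(x+2L)/(120LEI) = -15·3²·(4-3)²·(3+2·4)/(120·4·200000) = -99/6400000 m
Superposition: y = Σ y_i = -1453/34560000 m ≈ -0.000042 m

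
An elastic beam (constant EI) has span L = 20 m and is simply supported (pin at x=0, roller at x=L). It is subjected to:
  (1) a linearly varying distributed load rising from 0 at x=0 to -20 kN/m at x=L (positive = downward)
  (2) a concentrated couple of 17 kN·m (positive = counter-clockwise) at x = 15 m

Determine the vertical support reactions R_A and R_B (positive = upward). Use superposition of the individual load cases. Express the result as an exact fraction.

Load 1 — triangular load w₀=-20 kN/m (0→w₀ over full span):
  R_A = w₀L/6 = (-20)·20/6 = -200/3 kN
  R_B = w₀L/3 = (-20)·20/3 = -400/3 kN
Load 2 — applied couple M₀=17 kN·m at a=15 m (b=L-a=5):
  R_A = M₀/L = 17/20 kN
  R_B = -M₀/L = -17/20 kN
Superposition: R_A = -3949/60 kN, R_B = -8051/60 kN

R_A = -3949/60 kN, R_B = -8051/60 kN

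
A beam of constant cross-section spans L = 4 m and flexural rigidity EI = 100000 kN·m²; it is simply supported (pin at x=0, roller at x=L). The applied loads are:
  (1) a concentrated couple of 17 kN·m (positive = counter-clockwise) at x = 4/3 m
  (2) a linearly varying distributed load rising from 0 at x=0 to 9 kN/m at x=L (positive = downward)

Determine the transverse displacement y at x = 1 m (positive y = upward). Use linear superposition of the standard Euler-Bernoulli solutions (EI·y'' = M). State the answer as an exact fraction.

Load 1 — applied couple M₀=17 kN·m at a=4/3 m (b=L-a=8/3):
  y_1 = (M₀x³/(6L)+C₁x)/EI  [x≤a] with C₁=M₀(3b²-L²)/(6L)=34/9 = (17·1³/(6·4)+(34/9)·1)/100000 = 323/7200000 m
Load 2 — triangular load w₀=9 kN/m (0→w₀ over full span):
  y_2 = -w₀x(7L⁴-10L²x²+3x⁴)/(360LEI) = -9·1·(7·4⁴-10·4²·1²+3·1⁴)/(360·4·100000) = -327/3200000 m
Superposition: y = Σ y_i = -1651/28800000 m ≈ -0.000057 m

y(1) = -1651/28800000 m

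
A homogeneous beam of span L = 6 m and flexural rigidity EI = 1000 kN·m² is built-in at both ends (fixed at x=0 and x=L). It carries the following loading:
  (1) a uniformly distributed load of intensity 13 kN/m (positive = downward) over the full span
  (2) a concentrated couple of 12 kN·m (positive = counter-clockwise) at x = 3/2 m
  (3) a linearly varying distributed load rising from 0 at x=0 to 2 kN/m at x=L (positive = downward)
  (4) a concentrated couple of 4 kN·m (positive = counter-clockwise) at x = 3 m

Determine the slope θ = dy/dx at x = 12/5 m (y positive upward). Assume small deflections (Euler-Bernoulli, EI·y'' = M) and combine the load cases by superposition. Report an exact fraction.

Load 1 — uniform load w=13 kN/m over full span:
  θ_1 = -wx(L-x)(L-2x)/(12EI) = -13·(12/5)·(6-(12/5))·(6-2·(12/5))/(12·1000) = -351/31250 rad
Load 2 — applied couple M₀=12 kN·m at a=3/2 m (b=L-a=9/2):
  θ_2 = (R_Ax²/2 - M_Ax - M₀(x-a))/EI  [x>a] with R_A=9/4, M_A=-9/4 = ((9/4)·(12/5)²/2 - (-9/4)·(12/5) - 12·((12/5)-(3/2)))/1000 = 27/25000 rad
Load 3 — triangular load w₀=2 kN/m (0→w₀ over full span):
  θ_3 = -w₀(2x(L-x)(L-2x)(x+2L)+x²(L-x)²)/(120LEI) = -2·(2·(12/5)·(6-(12/5))·(6-2·(12/5))·((12/5)+2·6)+(12/5)²·(6-(12/5))²)/(120·6·1000) = -81/78125 rad
Load 4 — applied couple M₀=4 kN·m at a=3 m (b=L-a=3):
  θ_4 = (R_Ax²/2 - M_Ax)/EI  [x≤a] with R_A=1, M_A=1 = (1·(12/5)²/2 - 1·(12/5))/1000 = 3/6250 rad
Superposition: θ = Σ θ_i = -6693/625000 rad ≈ -0.010709 rad

θ(12/5) = -6693/625000 rad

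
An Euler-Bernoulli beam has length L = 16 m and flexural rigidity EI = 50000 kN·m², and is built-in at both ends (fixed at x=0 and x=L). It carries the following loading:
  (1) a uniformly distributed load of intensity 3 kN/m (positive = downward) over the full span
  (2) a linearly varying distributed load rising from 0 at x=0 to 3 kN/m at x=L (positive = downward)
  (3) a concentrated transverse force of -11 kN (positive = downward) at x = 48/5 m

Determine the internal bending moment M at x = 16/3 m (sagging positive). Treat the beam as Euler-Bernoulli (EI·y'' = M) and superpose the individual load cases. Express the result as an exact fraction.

Load 1 — uniform load w=3 kN/m over full span:
  M_1 = wLx/2 - wL²/12 - wx²/2 = 3·16·(16/3)/2 - 3·16²/12 - 3·(16/3)²/2 = 64/3 kN·m
Load 2 — triangular load w₀=3 kN/m (0→w₀ over full span):
  M_2 = 3w₀Lx/20 - w₀L²/30 - w₀x³/(6L) = 3·3·16·(16/3)/20 - 3·16²/30 - 3·(16/3)³/(6·16) = 1088/135 kN·m
Load 3 — point force P=-11 kN at a=48/5 m (b=L-a=32/5):
  M_3 = Pb²(3a+b)x/L³ - Pab²/L²  [x≤a] = (-11)·(32/5)²·(3·(48/5)+(32/5))·(16/3)/16³ - (-11)·(48/5)·(32/5)²/16² = -1408/375 kN·m
Superposition: M = Σ M_i = 86528/3375 kN·m ≈ 25.637926 kN·m

M(16/3) = 86528/3375 kN·m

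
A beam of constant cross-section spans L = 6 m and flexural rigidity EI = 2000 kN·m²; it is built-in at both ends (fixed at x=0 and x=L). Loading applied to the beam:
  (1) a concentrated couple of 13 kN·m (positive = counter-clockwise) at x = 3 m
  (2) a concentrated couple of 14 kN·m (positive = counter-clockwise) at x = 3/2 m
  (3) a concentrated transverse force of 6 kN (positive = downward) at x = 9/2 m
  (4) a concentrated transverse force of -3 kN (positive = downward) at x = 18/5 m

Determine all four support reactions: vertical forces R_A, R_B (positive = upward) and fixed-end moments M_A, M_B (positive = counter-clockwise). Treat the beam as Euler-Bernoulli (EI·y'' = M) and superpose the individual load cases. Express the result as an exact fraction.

R_A = 11513/2000 kN, M_A = 1169/2000 kN·m, R_B = -5513/2000 kN, M_B = 10309/2000 kN·m

Load 1 — applied couple M₀=13 kN·m at a=3 m (b=L-a=3):
  R_A = 6M₀ab/L³ = 6·13·3·3/6³ = 13/4 kN
  M_A = M₀b(2a-b)/L² = 13·3·(2·3-3)/6² = 13/4 kN·m
  R_B = -6M₀ab/L³ = -6·13·3·3/6³ = -13/4 kN
  M_B = M₀a(2b-a)/L² = 13·3·(2·3-3)/6² = 13/4 kN·m
Load 2 — applied couple M₀=14 kN·m at a=3/2 m (b=L-a=9/2):
  R_A = 6M₀ab/L³ = 6·14·(3/2)·(9/2)/6³ = 21/8 kN
  M_A = M₀b(2a-b)/L² = 14·(9/2)·(2·(3/2)-(9/2))/6² = -21/8 kN·m
  R_B = -6M₀ab/L³ = -6·14·(3/2)·(9/2)/6³ = -21/8 kN
  M_B = M₀a(2b-a)/L² = 14·(3/2)·(2·(9/2)-(3/2))/6² = 35/8 kN·m
Load 3 — point force P=6 kN at a=9/2 m (b=L-a=3/2):
  R_A = Pb²(3a+b)/L³ = 6·(3/2)²·(3·(9/2)+(3/2))/6³ = 15/16 kN
  M_A = Pab²/L² = 6·(9/2)·(3/2)²/6² = 27/16 kN·m
  R_B = Pa²(a+3b)/L³ = 6·(9/2)²·((9/2)+3·(3/2))/6³ = 81/16 kN
  M_B = -Pa²b/L² = -6·(9/2)²·(3/2)/6² = -81/16 kN·m
Load 4 — point force P=-3 kN at a=18/5 m (b=L-a=12/5):
  R_A = Pb²(3a+b)/L³ = (-3)·(12/5)²·(3·(18/5)+(12/5))/6³ = -132/125 kN
  M_A = Pab²/L² = (-3)·(18/5)·(12/5)²/6² = -216/125 kN·m
  R_B = Pa²(a+3b)/L³ = (-3)·(18/5)²·((18/5)+3·(12/5))/6³ = -243/125 kN
  M_B = -Pa²b/L² = -(-3)·(18/5)²·(12/5)/6² = 324/125 kN·m
Superposition: R_A = 11513/2000 kN, M_A = 1169/2000 kN·m, R_B = -5513/2000 kN, M_B = 10309/2000 kN·m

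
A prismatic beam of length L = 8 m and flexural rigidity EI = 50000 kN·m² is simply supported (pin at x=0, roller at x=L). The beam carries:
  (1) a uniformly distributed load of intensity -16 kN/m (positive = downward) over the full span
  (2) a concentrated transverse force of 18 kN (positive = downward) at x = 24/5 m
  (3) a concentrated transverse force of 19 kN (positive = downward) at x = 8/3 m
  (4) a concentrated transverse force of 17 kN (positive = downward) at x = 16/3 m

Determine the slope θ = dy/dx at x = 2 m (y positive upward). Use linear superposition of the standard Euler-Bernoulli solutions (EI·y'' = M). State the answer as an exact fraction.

Load 1 — uniform load w=-16 kN/m over full span:
  θ_1 = -w(L³-6Lx²+4x³)/(24EI) = -(-16)·(8³-6·8·2²+4·2³)/(24·50000) = 44/9375 rad
Load 2 — point force P=18 kN at a=24/5 m (b=L-a=16/5):
  θ_2 = -Pb(L²-b²-3x²)/(6LEI)  [x≤a] = -18·(16/5)·(8²-(16/5)²-3·2²)/(6·8·50000) = -783/781250 rad
Load 3 — point force P=19 kN at a=8/3 m (b=L-a=16/3):
  θ_3 = -Pb(L²-b²-3x²)/(6LEI)  [x≤a] = -19·(16/3)·(8²-(16/3)²-3·2²)/(6·8·50000) = -1007/1012500 rad
Load 4 — point force P=17 kN at a=16/3 m (b=L-a=8/3):
  θ_4 = -Pb(L²-b²-3x²)/(6LEI)  [x≤a] = -17·(8/3)·(8²-(8/3)²-3·2²)/(6·8·50000) = -1717/2025000 rad
Superposition: θ = Σ θ_i = 467933/253125000 rad ≈ 0.001849 rad

θ(2) = 467933/253125000 rad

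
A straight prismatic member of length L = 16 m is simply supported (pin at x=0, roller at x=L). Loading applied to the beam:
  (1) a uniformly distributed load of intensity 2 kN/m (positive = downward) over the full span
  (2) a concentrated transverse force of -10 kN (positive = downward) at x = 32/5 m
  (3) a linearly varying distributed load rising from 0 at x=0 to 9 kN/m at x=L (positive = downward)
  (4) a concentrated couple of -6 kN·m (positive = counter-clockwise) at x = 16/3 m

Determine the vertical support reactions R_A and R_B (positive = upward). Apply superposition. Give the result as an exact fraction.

Load 1 — uniform load w=2 kN/m over full span:
  R_A = wL/2 = 2·16/2 = 16 kN
  R_B = wL/2 = 2·16/2 = 16 kN
Load 2 — point force P=-10 kN at a=32/5 m (b=L-a=48/5):
  R_A = Pb/L = (-10)·(48/5)/16 = -6 kN
  R_B = Pa/L = (-10)·(32/5)/16 = -4 kN
Load 3 — triangular load w₀=9 kN/m (0→w₀ over full span):
  R_A = w₀L/6 = 9·16/6 = 24 kN
  R_B = w₀L/3 = 9·16/3 = 48 kN
Load 4 — applied couple M₀=-6 kN·m at a=16/3 m (b=L-a=32/3):
  R_A = M₀/L = (-6)/16 = -3/8 kN
  R_B = -M₀/L = -(-6)/16 = 3/8 kN
Superposition: R_A = 269/8 kN, R_B = 483/8 kN

R_A = 269/8 kN, R_B = 483/8 kN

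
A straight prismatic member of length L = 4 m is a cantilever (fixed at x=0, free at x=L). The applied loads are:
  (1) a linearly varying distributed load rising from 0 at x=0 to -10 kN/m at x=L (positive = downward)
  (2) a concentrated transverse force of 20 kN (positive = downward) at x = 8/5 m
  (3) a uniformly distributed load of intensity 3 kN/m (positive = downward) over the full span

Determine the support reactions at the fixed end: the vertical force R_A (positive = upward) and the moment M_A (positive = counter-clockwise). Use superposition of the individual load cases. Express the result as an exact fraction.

R_A = 12 kN, M_A = 8/3 kN·m

Load 1 — triangular load w₀=-10 kN/m (0→w₀ over full span):
  R_A = w₀L/2 = (-10)·4/2 = -20 kN
  M_A = w₀L²/3 = (-10)·4²/3 = -160/3 kN·m
Load 2 — point force P=20 kN at a=8/5 m (b=L-a=12/5):
  R_A = P = 20 kN
  M_A = Pa = 20·(8/5) = 32 kN·m
Load 3 — uniform load w=3 kN/m over full span:
  R_A = wL = 3·4 = 12 kN
  M_A = wL²/2 = 3·4²/2 = 24 kN·m
Superposition: R_A = 12 kN, M_A = 8/3 kN·m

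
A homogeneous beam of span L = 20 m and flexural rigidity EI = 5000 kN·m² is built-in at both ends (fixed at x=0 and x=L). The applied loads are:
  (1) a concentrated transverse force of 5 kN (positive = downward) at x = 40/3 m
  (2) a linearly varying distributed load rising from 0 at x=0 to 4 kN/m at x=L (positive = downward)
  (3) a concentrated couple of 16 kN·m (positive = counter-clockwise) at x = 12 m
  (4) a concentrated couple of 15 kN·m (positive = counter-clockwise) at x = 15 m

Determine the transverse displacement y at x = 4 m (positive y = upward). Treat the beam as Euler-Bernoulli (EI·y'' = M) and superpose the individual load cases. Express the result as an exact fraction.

y(4) = -8160293/101250000 m

Load 1 — point force P=5 kN at a=40/3 m (b=L-a=20/3):
  y_1 = -Pb²x²(3aL-(3a+b)x)/(6L³EI)  [x≤a] = -5·(20/3)²·4²·(3·(40/3)·20-(3·(40/3)+(20/3))·4)/(6·20³·5000) = -92/10125 m
Load 2 — triangular load w₀=4 kN/m (0→w₀ over full span):
  y_2 = -w₀x²(L-x)²(x+2L)/(120LEI) = -4·4²·(20-4)²·(4+2·20)/(120·20·5000) = -2816/46875 m
Load 3 — applied couple M₀=16 kN·m at a=12 m (b=L-a=8):
  y_3 = (R_Ax³/6 - M_Ax²/2)/EI  [x≤a] with R_A=144/125, M_A=128/25 = ((144/125)·4³/6 - (128/25)·4²/2)/5000 = -448/78125 m
Load 4 — applied couple M₀=15 kN·m at a=15 m (b=L-a=5):
  y_4 = (R_Ax³/6 - M_Ax²/2)/EI  [x≤a] with R_A=27/32, M_A=75/16 = ((27/32)·4³/6 - (75/16)·4²/2)/5000 = -57/10000 m
Superposition: y = Σ y_i = -8160293/101250000 m ≈ -0.080595 m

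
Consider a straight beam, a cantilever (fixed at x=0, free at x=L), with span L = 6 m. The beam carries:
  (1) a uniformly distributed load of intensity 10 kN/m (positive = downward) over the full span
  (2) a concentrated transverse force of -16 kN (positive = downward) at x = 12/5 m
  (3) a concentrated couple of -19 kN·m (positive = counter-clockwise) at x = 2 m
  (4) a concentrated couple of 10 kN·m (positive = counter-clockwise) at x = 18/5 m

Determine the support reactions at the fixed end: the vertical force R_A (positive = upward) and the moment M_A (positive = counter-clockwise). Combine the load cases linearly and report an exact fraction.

Load 1 — uniform load w=10 kN/m over full span:
  R_A = wL = 10·6 = 60 kN
  M_A = wL²/2 = 10·6²/2 = 180 kN·m
Load 2 — point force P=-16 kN at a=12/5 m (b=L-a=18/5):
  R_A = P = (-16) = -16 kN
  M_A = Pa = (-16)·(12/5) = -192/5 kN·m
Load 3 — applied couple M₀=-19 kN·m at a=2 m (b=L-a=4):
  R_A = 0 kN
  M_A = -M₀ = -(-19) = 19 kN·m
Load 4 — applied couple M₀=10 kN·m at a=18/5 m (b=L-a=12/5):
  R_A = 0 kN
  M_A = -M₀ = -10 kN·m
Superposition: R_A = 44 kN, M_A = 753/5 kN·m

R_A = 44 kN, M_A = 753/5 kN·m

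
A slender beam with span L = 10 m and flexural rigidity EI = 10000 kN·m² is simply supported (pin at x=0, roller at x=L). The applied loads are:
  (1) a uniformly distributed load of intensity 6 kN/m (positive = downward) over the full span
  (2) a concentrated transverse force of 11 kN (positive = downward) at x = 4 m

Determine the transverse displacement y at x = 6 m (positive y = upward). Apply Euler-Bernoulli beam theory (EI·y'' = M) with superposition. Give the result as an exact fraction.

Load 1 — uniform load w=6 kN/m over full span:
  y_1 = -wx(L³-2Lx²+x³)/(24EI) = -6·6·(10³-2·10·6²+6³)/(24·10000) = -93/1250 m
Load 2 — point force P=11 kN at a=4 m (b=L-a=6):
  y_2 = -Pa(L-x)(2Lx-a²-x²)/(6LEI)  [x>a] = -11·4·(10-6)·(2·10·6-4²-6²)/(6·10·10000) = -187/9375 m
Superposition: y = Σ y_i = -1769/18750 m ≈ -0.094347 m

y(6) = -1769/18750 m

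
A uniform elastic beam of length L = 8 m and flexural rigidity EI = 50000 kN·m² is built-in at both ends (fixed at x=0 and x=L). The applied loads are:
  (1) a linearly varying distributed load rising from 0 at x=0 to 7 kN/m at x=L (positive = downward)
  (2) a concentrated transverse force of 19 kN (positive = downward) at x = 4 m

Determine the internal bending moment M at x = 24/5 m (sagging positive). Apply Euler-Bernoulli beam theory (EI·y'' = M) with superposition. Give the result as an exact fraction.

M(24/5) = 7747/375 kN·m

Load 1 — triangular load w₀=7 kN/m (0→w₀ over full span):
  M_1 = 3w₀Lx/20 - w₀L²/30 - w₀x³/(6L) = 3·7·8·(24/5)/20 - 7·8²/30 - 7·(24/5)³/(6·8) = 3472/375 kN·m
Load 2 — point force P=19 kN at a=4 m (b=L-a=4):
  M_2 = Pa²(a+3b)(L-x)/L³ - Pa²b/L²  [x>a] = 19·4²·(4+3·4)·(8-(24/5))/8³ - 19·4²·4/8² = 57/5 kN·m
Superposition: M = Σ M_i = 7747/375 kN·m ≈ 20.658667 kN·m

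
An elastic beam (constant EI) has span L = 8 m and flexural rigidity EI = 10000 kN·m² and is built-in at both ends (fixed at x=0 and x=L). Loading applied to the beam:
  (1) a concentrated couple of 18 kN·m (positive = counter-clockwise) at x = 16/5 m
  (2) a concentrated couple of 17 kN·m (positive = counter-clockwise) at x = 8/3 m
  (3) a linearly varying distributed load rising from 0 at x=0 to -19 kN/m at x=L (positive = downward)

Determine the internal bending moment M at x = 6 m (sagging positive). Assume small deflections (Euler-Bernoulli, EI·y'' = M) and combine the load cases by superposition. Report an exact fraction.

Load 1 — applied couple M₀=18 kN·m at a=16/5 m (b=L-a=24/5):
  M_1 = R_Ax - M_A - M₀  [x>a] with R_A=81/25, M_A=54/25 = (81/25)·6 - (54/25) - 18 = -18/25 kN·m
Load 2 — applied couple M₀=17 kN·m at a=8/3 m (b=L-a=16/3):
  M_2 = R_Ax - M_A - M₀  [x>a] with R_A=17/6, M_A=0 = (17/6)·6 - 0 - 17 = 0 kN·m
Load 3 — triangular load w₀=-19 kN/m (0→w₀ over full span):
  M_3 = 3w₀Lx/20 - w₀L²/30 - w₀x³/(6L) = 3·(-19)·8·6/20 - (-19)·8²/30 - (-19)·6³/(6·8) = -323/30 kN·m
Superposition: M = Σ M_i = -1723/150 kN·m ≈ -11.486667 kN·m

M(6) = -1723/150 kN·m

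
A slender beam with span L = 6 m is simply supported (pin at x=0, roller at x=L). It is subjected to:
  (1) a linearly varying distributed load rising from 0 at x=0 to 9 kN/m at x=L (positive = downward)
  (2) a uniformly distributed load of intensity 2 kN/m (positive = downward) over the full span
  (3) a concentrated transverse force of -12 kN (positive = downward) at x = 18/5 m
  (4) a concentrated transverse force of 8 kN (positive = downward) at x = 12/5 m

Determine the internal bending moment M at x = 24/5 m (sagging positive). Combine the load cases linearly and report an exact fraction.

M(24/5) = 2064/125 kN·m

Load 1 — triangular load w₀=9 kN/m (0→w₀ over full span):
  M_1 = w₀Lx/6 - w₀x³/(6L) = 9·6·(24/5)/6 - 9·(24/5)³/(6·6) = 1944/125 kN·m
Load 2 — uniform load w=2 kN/m over full span:
  M_2 = wx(L-x)/2 = 2·(24/5)·(6-(24/5))/2 = 144/25 kN·m
Load 3 — point force P=-12 kN at a=18/5 m (b=L-a=12/5):
  M_3 = Pa(L-x)/L  [x>a] = (-12)·(18/5)·(6-(24/5))/6 = -216/25 kN·m
Load 4 — point force P=8 kN at a=12/5 m (b=L-a=18/5):
  M_4 = Pa(L-x)/L  [x>a] = 8·(12/5)·(6-(24/5))/6 = 96/25 kN·m
Superposition: M = Σ M_i = 2064/125 kN·m ≈ 16.512000 kN·m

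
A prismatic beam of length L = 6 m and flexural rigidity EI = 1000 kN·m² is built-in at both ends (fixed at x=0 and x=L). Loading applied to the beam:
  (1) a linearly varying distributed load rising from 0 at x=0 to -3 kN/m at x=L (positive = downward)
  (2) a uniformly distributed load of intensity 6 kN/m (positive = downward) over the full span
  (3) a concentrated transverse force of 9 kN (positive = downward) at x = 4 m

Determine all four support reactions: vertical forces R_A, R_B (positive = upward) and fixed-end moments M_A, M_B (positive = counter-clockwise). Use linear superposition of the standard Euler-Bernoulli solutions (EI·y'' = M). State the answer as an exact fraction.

R_A = 529/30 kN, M_A = 92/5 kN·m, R_B = 551/30 kN, M_B = -103/5 kN·m

Load 1 — triangular load w₀=-3 kN/m (0→w₀ over full span):
  R_A = 3w₀L/20 = 3·(-3)·6/20 = -27/10 kN
  M_A = w₀L²/30 = (-3)·6²/30 = -18/5 kN·m
  R_B = 7w₀L/20 = 7·(-3)·6/20 = -63/10 kN
  M_B = -w₀L²/20 = -(-3)·6²/20 = 27/5 kN·m
Load 2 — uniform load w=6 kN/m over full span:
  R_A = wL/2 = 6·6/2 = 18 kN
  M_A = wL²/12 = 6·6²/12 = 18 kN·m
  R_B = wL/2 = 6·6/2 = 18 kN
  M_B = -wL²/12 = -6·6²/12 = -18 kN·m
Load 3 — point force P=9 kN at a=4 m (b=L-a=2):
  R_A = Pb²(3a+b)/L³ = 9·2²·(3·4+2)/6³ = 7/3 kN
  M_A = Pab²/L² = 9·4·2²/6² = 4 kN·m
  R_B = Pa²(a+3b)/L³ = 9·4²·(4+3·2)/6³ = 20/3 kN
  M_B = -Pa²b/L² = -9·4²·2/6² = -8 kN·m
Superposition: R_A = 529/30 kN, M_A = 92/5 kN·m, R_B = 551/30 kN, M_B = -103/5 kN·m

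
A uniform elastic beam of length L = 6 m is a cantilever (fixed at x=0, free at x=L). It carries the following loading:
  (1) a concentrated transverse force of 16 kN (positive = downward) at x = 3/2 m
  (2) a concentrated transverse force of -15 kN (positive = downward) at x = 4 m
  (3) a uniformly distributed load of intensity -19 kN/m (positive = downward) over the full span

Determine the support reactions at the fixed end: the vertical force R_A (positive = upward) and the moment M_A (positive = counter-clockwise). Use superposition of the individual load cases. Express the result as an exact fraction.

Load 1 — point force P=16 kN at a=3/2 m (b=L-a=9/2):
  R_A = P = 16 kN
  M_A = Pa = 16·(3/2) = 24 kN·m
Load 2 — point force P=-15 kN at a=4 m (b=L-a=2):
  R_A = P = (-15) = -15 kN
  M_A = Pa = (-15)·4 = -60 kN·m
Load 3 — uniform load w=-19 kN/m over full span:
  R_A = wL = (-19)·6 = -114 kN
  M_A = wL²/2 = (-19)·6²/2 = -342 kN·m
Superposition: R_A = -113 kN, M_A = -378 kN·m

R_A = -113 kN, M_A = -378 kN·m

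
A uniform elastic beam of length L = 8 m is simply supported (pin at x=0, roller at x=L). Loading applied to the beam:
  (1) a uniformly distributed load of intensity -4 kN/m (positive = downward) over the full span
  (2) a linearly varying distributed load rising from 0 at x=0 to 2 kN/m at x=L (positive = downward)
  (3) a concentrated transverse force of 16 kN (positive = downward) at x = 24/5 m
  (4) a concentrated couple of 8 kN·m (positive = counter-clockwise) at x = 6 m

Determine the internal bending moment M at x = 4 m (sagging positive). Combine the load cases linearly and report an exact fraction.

M(4) = 28/5 kN·m

Load 1 — uniform load w=-4 kN/m over full span:
  M_1 = wx(L-x)/2 = (-4)·4·(8-4)/2 = -32 kN·m
Load 2 — triangular load w₀=2 kN/m (0→w₀ over full span):
  M_2 = w₀Lx/6 - w₀x³/(6L) = 2·8·4/6 - 2·4³/(6·8) = 8 kN·m
Load 3 — point force P=16 kN at a=24/5 m (b=L-a=16/5):
  M_3 = Pbx/L  [x≤a] = 16·(16/5)·4/8 = 128/5 kN·m
Load 4 — applied couple M₀=8 kN·m at a=6 m (b=L-a=2):
  M_4 = M₀x/L  [x≤a] = 8·4/8 = 4 kN·m
Superposition: M = Σ M_i = 28/5 kN·m ≈ 5.600000 kN·m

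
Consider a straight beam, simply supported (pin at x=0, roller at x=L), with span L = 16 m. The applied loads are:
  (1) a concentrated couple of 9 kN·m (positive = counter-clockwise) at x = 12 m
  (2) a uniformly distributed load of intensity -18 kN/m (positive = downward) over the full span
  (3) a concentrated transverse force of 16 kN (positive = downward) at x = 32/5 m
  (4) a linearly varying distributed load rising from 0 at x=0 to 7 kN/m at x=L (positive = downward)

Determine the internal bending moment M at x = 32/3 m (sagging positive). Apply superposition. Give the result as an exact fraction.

M(32/3) = -146306/405 kN·m

Load 1 — applied couple M₀=9 kN·m at a=12 m (b=L-a=4):
  M_1 = M₀x/L  [x≤a] = 9·(32/3)/16 = 6 kN·m
Load 2 — uniform load w=-18 kN/m over full span:
  M_2 = wx(L-x)/2 = (-18)·(32/3)·(16-(32/3))/2 = -512 kN·m
Load 3 — point force P=16 kN at a=32/5 m (b=L-a=48/5):
  M_3 = Pa(L-x)/L  [x>a] = 16·(32/5)·(16-(32/3))/16 = 512/15 kN·m
Load 4 — triangular load w₀=7 kN/m (0→w₀ over full span):
  M_4 = w₀Lx/6 - w₀x³/(6L) = 7·16·(32/3)/6 - 7·(32/3)³/(6·16) = 8960/81 kN·m
Superposition: M = Σ M_i = -146306/405 kN·m ≈ -361.249383 kN·m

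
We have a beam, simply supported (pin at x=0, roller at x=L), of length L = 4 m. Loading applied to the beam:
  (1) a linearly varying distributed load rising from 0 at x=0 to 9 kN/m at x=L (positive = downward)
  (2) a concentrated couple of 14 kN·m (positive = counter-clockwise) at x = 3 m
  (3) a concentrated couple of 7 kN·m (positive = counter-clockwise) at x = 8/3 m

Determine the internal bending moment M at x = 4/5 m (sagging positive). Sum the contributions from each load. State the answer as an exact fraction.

M(4/5) = 1101/125 kN·m

Load 1 — triangular load w₀=9 kN/m (0→w₀ over full span):
  M_1 = w₀Lx/6 - w₀x³/(6L) = 9·4·(4/5)/6 - 9·(4/5)³/(6·4) = 576/125 kN·m
Load 2 — applied couple M₀=14 kN·m at a=3 m (b=L-a=1):
  M_2 = M₀x/L  [x≤a] = 14·(4/5)/4 = 14/5 kN·m
Load 3 — applied couple M₀=7 kN·m at a=8/3 m (b=L-a=4/3):
  M_3 = M₀x/L  [x≤a] = 7·(4/5)/4 = 7/5 kN·m
Superposition: M = Σ M_i = 1101/125 kN·m ≈ 8.808000 kN·m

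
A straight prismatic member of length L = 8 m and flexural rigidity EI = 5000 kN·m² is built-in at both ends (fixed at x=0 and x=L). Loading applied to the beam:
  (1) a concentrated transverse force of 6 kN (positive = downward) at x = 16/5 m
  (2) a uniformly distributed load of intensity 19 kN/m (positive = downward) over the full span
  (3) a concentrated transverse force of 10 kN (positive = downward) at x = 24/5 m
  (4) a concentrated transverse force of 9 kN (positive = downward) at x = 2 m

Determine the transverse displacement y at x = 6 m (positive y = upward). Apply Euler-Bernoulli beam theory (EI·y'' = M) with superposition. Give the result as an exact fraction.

y(6) = -5587/200000 m

Load 1 — point force P=6 kN at a=16/5 m (b=L-a=24/5):
  y_1 = -Pa²(L-x)²(3bL-(3b+a)(L-x))/(6L³EI)  [x>a] = -6·(16/5)²·(8-6)²·(3·(24/5)·8-(3·(24/5)+(16/5))·(8-6))/(6·8³·5000) = -4/3125 m
Load 2 — uniform load w=19 kN/m over full span:
  y_2 = -wx²(L-x)²/(24EI) = -19·6²·(8-6)²/(24·5000) = -57/2500 m
Load 3 — point force P=10 kN at a=24/5 m (b=L-a=16/5):
  y_3 = -Pa²(L-x)²(3bL-(3b+a)(L-x))/(6L³EI)  [x>a] = -10·(24/5)²·(8-6)²·(3·(16/5)·8-(3·(16/5)+(24/5))·(8-6))/(6·8³·5000) = -9/3125 m
Load 4 — point force P=9 kN at a=2 m (b=L-a=6):
  y_4 = -Pa²(L-x)²(3bL-(3b+a)(L-x))/(6L³EI)  [x>a] = -9·2²·(8-6)²·(3·6·8-(3·6+2)·(8-6))/(6·8³·5000) = -39/40000 m
Superposition: y = Σ y_i = -5587/200000 m ≈ -0.027935 m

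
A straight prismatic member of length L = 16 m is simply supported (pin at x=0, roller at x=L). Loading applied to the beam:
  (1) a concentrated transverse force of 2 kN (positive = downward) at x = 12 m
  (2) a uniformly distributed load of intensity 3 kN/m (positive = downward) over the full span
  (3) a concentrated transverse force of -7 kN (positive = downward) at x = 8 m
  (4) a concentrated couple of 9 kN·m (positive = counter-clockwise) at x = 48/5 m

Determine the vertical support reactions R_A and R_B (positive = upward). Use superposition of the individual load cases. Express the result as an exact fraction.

R_A = 345/16 kN, R_B = 343/16 kN

Load 1 — point force P=2 kN at a=12 m (b=L-a=4):
  R_A = Pb/L = 2·4/16 = 1/2 kN
  R_B = Pa/L = 2·12/16 = 3/2 kN
Load 2 — uniform load w=3 kN/m over full span:
  R_A = wL/2 = 3·16/2 = 24 kN
  R_B = wL/2 = 3·16/2 = 24 kN
Load 3 — point force P=-7 kN at a=8 m (b=L-a=8):
  R_A = Pb/L = (-7)·8/16 = -7/2 kN
  R_B = Pa/L = (-7)·8/16 = -7/2 kN
Load 4 — applied couple M₀=9 kN·m at a=48/5 m (b=L-a=32/5):
  R_A = M₀/L = 9/16 kN
  R_B = -M₀/L = -9/16 kN
Superposition: R_A = 345/16 kN, R_B = 343/16 kN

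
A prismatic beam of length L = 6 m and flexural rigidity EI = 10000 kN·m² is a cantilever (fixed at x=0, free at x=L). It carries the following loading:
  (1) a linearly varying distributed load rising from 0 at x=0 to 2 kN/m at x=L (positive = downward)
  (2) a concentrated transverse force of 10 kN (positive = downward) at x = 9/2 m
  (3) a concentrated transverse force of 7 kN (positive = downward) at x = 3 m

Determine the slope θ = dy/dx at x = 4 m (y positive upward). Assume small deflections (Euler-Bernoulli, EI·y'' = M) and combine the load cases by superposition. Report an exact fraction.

Load 1 — triangular load w₀=2 kN/m (0→w₀ over full span):
  θ_1 = (w₀Lx²/4-w₀L²x/3-w₀x⁴/(24L))/EI = (2·6·4²/4-2·6²·4/3-2·4⁴/(24·6))/10000 = -29/5625 rad
Load 2 — point force P=10 kN at a=9/2 m (b=L-a=3/2):
  θ_2 = -Px(2a-x)/(2EI)  [x≤a] = -10·4·(2·(9/2)-4)/(2·10000) = -1/100 rad
Load 3 — point force P=7 kN at a=3 m (b=L-a=3):
  θ_3 = -Pa²/(2EI)  [x>a] = -7·3²/(2·10000) = -63/20000 rad
Superposition: θ = Σ θ_i = -659/36000 rad ≈ -0.018306 rad

θ(4) = -659/36000 rad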